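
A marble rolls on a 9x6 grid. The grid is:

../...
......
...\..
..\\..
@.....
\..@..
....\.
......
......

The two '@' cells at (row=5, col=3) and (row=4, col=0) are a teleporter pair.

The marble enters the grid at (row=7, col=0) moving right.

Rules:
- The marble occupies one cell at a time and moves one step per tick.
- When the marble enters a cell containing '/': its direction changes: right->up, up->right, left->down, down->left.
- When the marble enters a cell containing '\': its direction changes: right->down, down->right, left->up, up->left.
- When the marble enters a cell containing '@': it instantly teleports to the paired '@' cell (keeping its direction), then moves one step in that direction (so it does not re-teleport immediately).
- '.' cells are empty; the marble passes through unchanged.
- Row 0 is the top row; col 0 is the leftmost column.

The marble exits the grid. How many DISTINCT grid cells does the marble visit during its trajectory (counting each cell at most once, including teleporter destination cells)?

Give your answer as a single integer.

Answer: 6

Derivation:
Step 1: enter (7,0), '.' pass, move right to (7,1)
Step 2: enter (7,1), '.' pass, move right to (7,2)
Step 3: enter (7,2), '.' pass, move right to (7,3)
Step 4: enter (7,3), '.' pass, move right to (7,4)
Step 5: enter (7,4), '.' pass, move right to (7,5)
Step 6: enter (7,5), '.' pass, move right to (7,6)
Step 7: at (7,6) — EXIT via right edge, pos 7
Distinct cells visited: 6 (path length 6)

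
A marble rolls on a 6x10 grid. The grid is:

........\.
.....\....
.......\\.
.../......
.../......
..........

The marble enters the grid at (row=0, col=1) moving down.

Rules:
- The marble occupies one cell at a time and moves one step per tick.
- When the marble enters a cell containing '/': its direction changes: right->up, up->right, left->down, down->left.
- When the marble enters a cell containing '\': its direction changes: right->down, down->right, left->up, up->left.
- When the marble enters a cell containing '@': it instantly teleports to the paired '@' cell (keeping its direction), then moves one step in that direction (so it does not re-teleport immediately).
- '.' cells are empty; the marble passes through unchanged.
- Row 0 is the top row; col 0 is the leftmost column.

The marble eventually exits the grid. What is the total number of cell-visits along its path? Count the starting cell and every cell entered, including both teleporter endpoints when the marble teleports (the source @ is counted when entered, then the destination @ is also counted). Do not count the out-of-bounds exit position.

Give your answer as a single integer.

Step 1: enter (0,1), '.' pass, move down to (1,1)
Step 2: enter (1,1), '.' pass, move down to (2,1)
Step 3: enter (2,1), '.' pass, move down to (3,1)
Step 4: enter (3,1), '.' pass, move down to (4,1)
Step 5: enter (4,1), '.' pass, move down to (5,1)
Step 6: enter (5,1), '.' pass, move down to (6,1)
Step 7: at (6,1) — EXIT via bottom edge, pos 1
Path length (cell visits): 6

Answer: 6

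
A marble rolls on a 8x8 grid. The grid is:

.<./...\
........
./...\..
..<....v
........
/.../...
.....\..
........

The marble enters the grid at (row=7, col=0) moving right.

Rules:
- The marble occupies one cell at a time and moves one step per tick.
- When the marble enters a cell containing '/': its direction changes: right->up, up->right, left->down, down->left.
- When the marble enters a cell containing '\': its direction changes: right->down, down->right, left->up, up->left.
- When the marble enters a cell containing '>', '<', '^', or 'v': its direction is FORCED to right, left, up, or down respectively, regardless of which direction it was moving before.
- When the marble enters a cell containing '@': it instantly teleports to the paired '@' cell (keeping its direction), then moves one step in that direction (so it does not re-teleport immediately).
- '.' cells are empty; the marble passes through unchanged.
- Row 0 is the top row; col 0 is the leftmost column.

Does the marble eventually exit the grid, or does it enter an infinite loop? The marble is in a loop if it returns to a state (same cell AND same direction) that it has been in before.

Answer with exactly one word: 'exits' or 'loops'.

Answer: exits

Derivation:
Step 1: enter (7,0), '.' pass, move right to (7,1)
Step 2: enter (7,1), '.' pass, move right to (7,2)
Step 3: enter (7,2), '.' pass, move right to (7,3)
Step 4: enter (7,3), '.' pass, move right to (7,4)
Step 5: enter (7,4), '.' pass, move right to (7,5)
Step 6: enter (7,5), '.' pass, move right to (7,6)
Step 7: enter (7,6), '.' pass, move right to (7,7)
Step 8: enter (7,7), '.' pass, move right to (7,8)
Step 9: at (7,8) — EXIT via right edge, pos 7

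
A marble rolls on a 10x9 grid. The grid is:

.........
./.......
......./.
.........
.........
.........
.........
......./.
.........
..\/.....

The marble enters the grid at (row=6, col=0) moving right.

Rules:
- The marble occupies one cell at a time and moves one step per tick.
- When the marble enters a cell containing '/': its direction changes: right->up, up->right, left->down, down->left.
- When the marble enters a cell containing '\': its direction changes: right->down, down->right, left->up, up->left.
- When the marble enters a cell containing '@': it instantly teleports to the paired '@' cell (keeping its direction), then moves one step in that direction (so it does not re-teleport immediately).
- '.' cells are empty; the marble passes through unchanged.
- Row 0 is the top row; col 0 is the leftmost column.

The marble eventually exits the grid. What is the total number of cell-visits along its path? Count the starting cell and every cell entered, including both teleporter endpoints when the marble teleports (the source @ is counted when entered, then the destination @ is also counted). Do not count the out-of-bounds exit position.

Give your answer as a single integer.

Answer: 9

Derivation:
Step 1: enter (6,0), '.' pass, move right to (6,1)
Step 2: enter (6,1), '.' pass, move right to (6,2)
Step 3: enter (6,2), '.' pass, move right to (6,3)
Step 4: enter (6,3), '.' pass, move right to (6,4)
Step 5: enter (6,4), '.' pass, move right to (6,5)
Step 6: enter (6,5), '.' pass, move right to (6,6)
Step 7: enter (6,6), '.' pass, move right to (6,7)
Step 8: enter (6,7), '.' pass, move right to (6,8)
Step 9: enter (6,8), '.' pass, move right to (6,9)
Step 10: at (6,9) — EXIT via right edge, pos 6
Path length (cell visits): 9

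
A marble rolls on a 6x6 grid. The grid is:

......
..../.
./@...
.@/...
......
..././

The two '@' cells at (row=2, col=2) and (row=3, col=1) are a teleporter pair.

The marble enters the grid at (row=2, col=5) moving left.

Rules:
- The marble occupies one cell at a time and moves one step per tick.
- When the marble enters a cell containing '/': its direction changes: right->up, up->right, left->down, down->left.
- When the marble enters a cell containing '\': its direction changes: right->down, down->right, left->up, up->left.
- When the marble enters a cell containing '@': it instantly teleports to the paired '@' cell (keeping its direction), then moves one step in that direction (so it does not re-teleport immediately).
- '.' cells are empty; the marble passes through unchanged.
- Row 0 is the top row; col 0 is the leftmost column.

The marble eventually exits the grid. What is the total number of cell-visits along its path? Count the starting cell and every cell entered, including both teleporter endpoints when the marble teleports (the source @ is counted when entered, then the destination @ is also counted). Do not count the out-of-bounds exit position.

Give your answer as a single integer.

Step 1: enter (2,5), '.' pass, move left to (2,4)
Step 2: enter (2,4), '.' pass, move left to (2,3)
Step 3: enter (2,3), '.' pass, move left to (2,2)
Step 4: enter (2,2), '@' teleport (2,2)->(3,1), also enter (3,1), move left to (3,0)
Step 5: enter (3,0), '.' pass, move left to (3,-1)
Step 6: at (3,-1) — EXIT via left edge, pos 3
Path length (cell visits): 6

Answer: 6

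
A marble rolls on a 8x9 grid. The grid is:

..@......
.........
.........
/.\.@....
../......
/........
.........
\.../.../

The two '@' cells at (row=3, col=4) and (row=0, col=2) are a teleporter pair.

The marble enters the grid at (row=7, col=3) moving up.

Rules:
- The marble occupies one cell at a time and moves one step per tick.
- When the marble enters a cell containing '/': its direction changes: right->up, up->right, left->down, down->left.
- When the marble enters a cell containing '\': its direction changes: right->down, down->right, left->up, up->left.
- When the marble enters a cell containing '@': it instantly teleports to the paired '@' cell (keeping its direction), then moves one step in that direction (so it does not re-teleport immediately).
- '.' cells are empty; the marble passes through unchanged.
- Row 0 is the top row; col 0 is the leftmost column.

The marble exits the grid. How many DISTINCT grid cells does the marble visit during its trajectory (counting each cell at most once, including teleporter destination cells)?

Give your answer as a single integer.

Step 1: enter (7,3), '.' pass, move up to (6,3)
Step 2: enter (6,3), '.' pass, move up to (5,3)
Step 3: enter (5,3), '.' pass, move up to (4,3)
Step 4: enter (4,3), '.' pass, move up to (3,3)
Step 5: enter (3,3), '.' pass, move up to (2,3)
Step 6: enter (2,3), '.' pass, move up to (1,3)
Step 7: enter (1,3), '.' pass, move up to (0,3)
Step 8: enter (0,3), '.' pass, move up to (-1,3)
Step 9: at (-1,3) — EXIT via top edge, pos 3
Distinct cells visited: 8 (path length 8)

Answer: 8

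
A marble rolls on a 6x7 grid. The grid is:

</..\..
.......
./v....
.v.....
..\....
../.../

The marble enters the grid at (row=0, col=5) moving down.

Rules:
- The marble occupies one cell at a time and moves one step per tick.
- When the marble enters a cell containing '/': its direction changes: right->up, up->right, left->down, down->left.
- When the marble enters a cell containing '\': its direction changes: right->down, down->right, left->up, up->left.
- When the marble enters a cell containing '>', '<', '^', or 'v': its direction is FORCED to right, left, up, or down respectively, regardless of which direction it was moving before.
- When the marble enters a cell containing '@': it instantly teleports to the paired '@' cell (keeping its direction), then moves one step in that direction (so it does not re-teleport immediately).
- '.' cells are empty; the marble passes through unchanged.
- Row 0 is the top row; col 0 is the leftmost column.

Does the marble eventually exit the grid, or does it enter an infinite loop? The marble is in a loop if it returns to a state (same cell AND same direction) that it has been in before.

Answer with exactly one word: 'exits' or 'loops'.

Answer: exits

Derivation:
Step 1: enter (0,5), '.' pass, move down to (1,5)
Step 2: enter (1,5), '.' pass, move down to (2,5)
Step 3: enter (2,5), '.' pass, move down to (3,5)
Step 4: enter (3,5), '.' pass, move down to (4,5)
Step 5: enter (4,5), '.' pass, move down to (5,5)
Step 6: enter (5,5), '.' pass, move down to (6,5)
Step 7: at (6,5) — EXIT via bottom edge, pos 5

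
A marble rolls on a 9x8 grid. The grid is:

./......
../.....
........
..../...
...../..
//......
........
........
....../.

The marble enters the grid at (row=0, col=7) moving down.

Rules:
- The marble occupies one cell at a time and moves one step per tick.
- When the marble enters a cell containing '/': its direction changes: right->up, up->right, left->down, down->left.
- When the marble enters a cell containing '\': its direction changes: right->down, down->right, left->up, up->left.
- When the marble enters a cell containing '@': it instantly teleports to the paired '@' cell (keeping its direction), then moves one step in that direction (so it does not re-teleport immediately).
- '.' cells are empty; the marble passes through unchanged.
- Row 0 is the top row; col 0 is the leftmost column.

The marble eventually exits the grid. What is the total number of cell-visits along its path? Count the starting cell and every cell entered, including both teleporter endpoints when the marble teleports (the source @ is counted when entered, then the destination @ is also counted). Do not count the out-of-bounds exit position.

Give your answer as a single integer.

Answer: 9

Derivation:
Step 1: enter (0,7), '.' pass, move down to (1,7)
Step 2: enter (1,7), '.' pass, move down to (2,7)
Step 3: enter (2,7), '.' pass, move down to (3,7)
Step 4: enter (3,7), '.' pass, move down to (4,7)
Step 5: enter (4,7), '.' pass, move down to (5,7)
Step 6: enter (5,7), '.' pass, move down to (6,7)
Step 7: enter (6,7), '.' pass, move down to (7,7)
Step 8: enter (7,7), '.' pass, move down to (8,7)
Step 9: enter (8,7), '.' pass, move down to (9,7)
Step 10: at (9,7) — EXIT via bottom edge, pos 7
Path length (cell visits): 9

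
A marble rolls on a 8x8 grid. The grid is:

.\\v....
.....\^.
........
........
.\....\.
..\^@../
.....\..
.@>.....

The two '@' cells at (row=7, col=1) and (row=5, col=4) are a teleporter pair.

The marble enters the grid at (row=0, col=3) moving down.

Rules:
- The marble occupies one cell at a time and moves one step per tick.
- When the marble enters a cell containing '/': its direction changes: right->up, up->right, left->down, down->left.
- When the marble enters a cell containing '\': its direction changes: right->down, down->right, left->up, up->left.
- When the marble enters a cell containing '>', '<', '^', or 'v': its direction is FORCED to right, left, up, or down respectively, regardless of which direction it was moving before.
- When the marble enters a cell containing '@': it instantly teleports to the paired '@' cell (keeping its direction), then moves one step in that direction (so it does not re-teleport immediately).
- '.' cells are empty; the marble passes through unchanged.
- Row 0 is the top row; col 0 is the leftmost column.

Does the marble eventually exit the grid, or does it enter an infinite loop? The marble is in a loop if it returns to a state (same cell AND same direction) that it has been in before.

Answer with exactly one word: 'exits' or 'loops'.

Step 1: enter (0,3), 'v' forces down->down, move down to (1,3)
Step 2: enter (1,3), '.' pass, move down to (2,3)
Step 3: enter (2,3), '.' pass, move down to (3,3)
Step 4: enter (3,3), '.' pass, move down to (4,3)
Step 5: enter (4,3), '.' pass, move down to (5,3)
Step 6: enter (5,3), '^' forces down->up, move up to (4,3)
Step 7: enter (4,3), '.' pass, move up to (3,3)
Step 8: enter (3,3), '.' pass, move up to (2,3)
Step 9: enter (2,3), '.' pass, move up to (1,3)
Step 10: enter (1,3), '.' pass, move up to (0,3)
Step 11: enter (0,3), 'v' forces up->down, move down to (1,3)
Step 12: at (1,3) dir=down — LOOP DETECTED (seen before)

Answer: loops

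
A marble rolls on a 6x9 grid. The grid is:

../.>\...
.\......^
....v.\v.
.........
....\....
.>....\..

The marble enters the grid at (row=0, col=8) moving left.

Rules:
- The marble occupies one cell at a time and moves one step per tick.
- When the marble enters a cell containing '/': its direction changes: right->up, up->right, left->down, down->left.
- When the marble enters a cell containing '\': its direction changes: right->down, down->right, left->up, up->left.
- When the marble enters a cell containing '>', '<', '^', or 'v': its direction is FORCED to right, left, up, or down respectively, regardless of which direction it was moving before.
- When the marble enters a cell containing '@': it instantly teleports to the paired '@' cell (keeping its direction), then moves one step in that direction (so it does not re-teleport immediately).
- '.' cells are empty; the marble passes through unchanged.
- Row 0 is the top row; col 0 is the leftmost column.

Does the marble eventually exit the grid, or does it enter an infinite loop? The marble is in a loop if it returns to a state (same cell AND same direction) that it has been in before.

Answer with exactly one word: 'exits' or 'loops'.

Answer: exits

Derivation:
Step 1: enter (0,8), '.' pass, move left to (0,7)
Step 2: enter (0,7), '.' pass, move left to (0,6)
Step 3: enter (0,6), '.' pass, move left to (0,5)
Step 4: enter (0,5), '\' deflects left->up, move up to (-1,5)
Step 5: at (-1,5) — EXIT via top edge, pos 5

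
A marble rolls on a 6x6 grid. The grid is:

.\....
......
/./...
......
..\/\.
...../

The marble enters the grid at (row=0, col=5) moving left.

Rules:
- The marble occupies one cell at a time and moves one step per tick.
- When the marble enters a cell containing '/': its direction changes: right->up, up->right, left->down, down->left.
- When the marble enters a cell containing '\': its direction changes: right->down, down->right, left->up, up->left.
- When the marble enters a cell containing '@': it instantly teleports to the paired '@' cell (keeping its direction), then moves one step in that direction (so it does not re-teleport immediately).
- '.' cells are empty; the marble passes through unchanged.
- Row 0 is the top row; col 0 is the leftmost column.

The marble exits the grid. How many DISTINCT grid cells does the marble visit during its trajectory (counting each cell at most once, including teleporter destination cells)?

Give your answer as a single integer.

Answer: 5

Derivation:
Step 1: enter (0,5), '.' pass, move left to (0,4)
Step 2: enter (0,4), '.' pass, move left to (0,3)
Step 3: enter (0,3), '.' pass, move left to (0,2)
Step 4: enter (0,2), '.' pass, move left to (0,1)
Step 5: enter (0,1), '\' deflects left->up, move up to (-1,1)
Step 6: at (-1,1) — EXIT via top edge, pos 1
Distinct cells visited: 5 (path length 5)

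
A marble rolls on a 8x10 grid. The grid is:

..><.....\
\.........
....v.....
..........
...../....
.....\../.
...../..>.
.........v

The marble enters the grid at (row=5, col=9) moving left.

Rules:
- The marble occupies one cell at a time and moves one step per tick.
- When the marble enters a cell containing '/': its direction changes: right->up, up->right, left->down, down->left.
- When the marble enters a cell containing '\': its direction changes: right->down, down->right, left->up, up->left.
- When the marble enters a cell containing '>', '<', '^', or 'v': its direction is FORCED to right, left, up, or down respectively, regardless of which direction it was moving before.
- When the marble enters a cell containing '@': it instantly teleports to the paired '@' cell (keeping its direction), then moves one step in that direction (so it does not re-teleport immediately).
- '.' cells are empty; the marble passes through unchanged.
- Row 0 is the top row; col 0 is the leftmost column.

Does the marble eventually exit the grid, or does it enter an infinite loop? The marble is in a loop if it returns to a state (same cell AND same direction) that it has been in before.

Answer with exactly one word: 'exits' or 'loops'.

Step 1: enter (5,9), '.' pass, move left to (5,8)
Step 2: enter (5,8), '/' deflects left->down, move down to (6,8)
Step 3: enter (6,8), '>' forces down->right, move right to (6,9)
Step 4: enter (6,9), '.' pass, move right to (6,10)
Step 5: at (6,10) — EXIT via right edge, pos 6

Answer: exits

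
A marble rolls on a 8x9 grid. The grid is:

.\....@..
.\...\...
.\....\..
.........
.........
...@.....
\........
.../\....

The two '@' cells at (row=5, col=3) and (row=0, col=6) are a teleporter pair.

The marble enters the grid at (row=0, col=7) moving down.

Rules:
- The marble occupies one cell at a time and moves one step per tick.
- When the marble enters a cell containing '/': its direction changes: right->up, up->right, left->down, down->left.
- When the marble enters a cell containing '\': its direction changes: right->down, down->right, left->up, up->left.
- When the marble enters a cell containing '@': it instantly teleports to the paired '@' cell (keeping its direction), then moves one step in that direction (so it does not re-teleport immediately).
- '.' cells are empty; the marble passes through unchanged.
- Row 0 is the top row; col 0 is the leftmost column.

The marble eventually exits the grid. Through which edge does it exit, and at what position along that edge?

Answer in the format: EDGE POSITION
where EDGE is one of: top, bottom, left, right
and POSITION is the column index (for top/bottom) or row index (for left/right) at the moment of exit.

Step 1: enter (0,7), '.' pass, move down to (1,7)
Step 2: enter (1,7), '.' pass, move down to (2,7)
Step 3: enter (2,7), '.' pass, move down to (3,7)
Step 4: enter (3,7), '.' pass, move down to (4,7)
Step 5: enter (4,7), '.' pass, move down to (5,7)
Step 6: enter (5,7), '.' pass, move down to (6,7)
Step 7: enter (6,7), '.' pass, move down to (7,7)
Step 8: enter (7,7), '.' pass, move down to (8,7)
Step 9: at (8,7) — EXIT via bottom edge, pos 7

Answer: bottom 7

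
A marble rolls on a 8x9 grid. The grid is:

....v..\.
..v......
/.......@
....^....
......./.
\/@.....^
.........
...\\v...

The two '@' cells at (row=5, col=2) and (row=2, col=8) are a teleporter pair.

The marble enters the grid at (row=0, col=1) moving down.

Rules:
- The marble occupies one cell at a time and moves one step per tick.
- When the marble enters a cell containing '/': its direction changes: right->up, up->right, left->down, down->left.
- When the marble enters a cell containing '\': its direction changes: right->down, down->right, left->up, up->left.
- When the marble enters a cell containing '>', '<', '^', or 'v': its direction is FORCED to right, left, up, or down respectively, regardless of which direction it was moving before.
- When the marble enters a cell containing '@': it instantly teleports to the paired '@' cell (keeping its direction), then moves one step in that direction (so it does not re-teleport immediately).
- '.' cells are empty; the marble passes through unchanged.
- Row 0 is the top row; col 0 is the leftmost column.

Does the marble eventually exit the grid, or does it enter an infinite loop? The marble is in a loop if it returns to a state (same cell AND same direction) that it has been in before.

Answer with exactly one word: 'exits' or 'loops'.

Answer: loops

Derivation:
Step 1: enter (0,1), '.' pass, move down to (1,1)
Step 2: enter (1,1), '.' pass, move down to (2,1)
Step 3: enter (2,1), '.' pass, move down to (3,1)
Step 4: enter (3,1), '.' pass, move down to (4,1)
Step 5: enter (4,1), '.' pass, move down to (5,1)
Step 6: enter (5,1), '/' deflects down->left, move left to (5,0)
Step 7: enter (5,0), '\' deflects left->up, move up to (4,0)
Step 8: enter (4,0), '.' pass, move up to (3,0)
Step 9: enter (3,0), '.' pass, move up to (2,0)
Step 10: enter (2,0), '/' deflects up->right, move right to (2,1)
Step 11: enter (2,1), '.' pass, move right to (2,2)
Step 12: enter (2,2), '.' pass, move right to (2,3)
Step 13: enter (2,3), '.' pass, move right to (2,4)
Step 14: enter (2,4), '.' pass, move right to (2,5)
Step 15: enter (2,5), '.' pass, move right to (2,6)
Step 16: enter (2,6), '.' pass, move right to (2,7)
Step 17: enter (2,7), '.' pass, move right to (2,8)
Step 18: enter (2,8), '@' teleport (2,8)->(5,2), also enter (5,2), move right to (5,3)
Step 19: enter (5,3), '.' pass, move right to (5,4)
Step 20: enter (5,4), '.' pass, move right to (5,5)
Step 21: enter (5,5), '.' pass, move right to (5,6)
Step 22: enter (5,6), '.' pass, move right to (5,7)
Step 23: enter (5,7), '.' pass, move right to (5,8)
Step 24: enter (5,8), '^' forces right->up, move up to (4,8)
Step 25: enter (4,8), '.' pass, move up to (3,8)
Step 26: enter (3,8), '.' pass, move up to (2,8)
Step 27: enter (2,8), '@' teleport (2,8)->(5,2), also enter (5,2), move up to (4,2)
Step 28: enter (4,2), '.' pass, move up to (3,2)
Step 29: enter (3,2), '.' pass, move up to (2,2)
Step 30: enter (2,2), '.' pass, move up to (1,2)
Step 31: enter (1,2), 'v' forces up->down, move down to (2,2)
Step 32: enter (2,2), '.' pass, move down to (3,2)
Step 33: enter (3,2), '.' pass, move down to (4,2)
Step 34: enter (4,2), '.' pass, move down to (5,2)
Step 35: enter (5,2), '@' teleport (5,2)->(2,8), also enter (2,8), move down to (3,8)
Step 36: enter (3,8), '.' pass, move down to (4,8)
Step 37: enter (4,8), '.' pass, move down to (5,8)
Step 38: enter (5,8), '^' forces down->up, move up to (4,8)
Step 39: at (4,8) dir=up — LOOP DETECTED (seen before)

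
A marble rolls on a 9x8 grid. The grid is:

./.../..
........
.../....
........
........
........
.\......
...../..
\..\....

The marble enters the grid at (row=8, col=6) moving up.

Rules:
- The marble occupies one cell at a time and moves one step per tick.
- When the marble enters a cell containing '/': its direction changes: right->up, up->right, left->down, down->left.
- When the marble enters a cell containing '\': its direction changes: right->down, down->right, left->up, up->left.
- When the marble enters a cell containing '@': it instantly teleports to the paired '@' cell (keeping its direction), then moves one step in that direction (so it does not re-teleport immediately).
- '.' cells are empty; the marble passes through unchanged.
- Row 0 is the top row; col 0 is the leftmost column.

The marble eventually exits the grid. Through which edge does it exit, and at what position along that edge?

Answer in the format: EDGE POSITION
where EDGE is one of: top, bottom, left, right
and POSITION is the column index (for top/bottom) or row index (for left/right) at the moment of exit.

Step 1: enter (8,6), '.' pass, move up to (7,6)
Step 2: enter (7,6), '.' pass, move up to (6,6)
Step 3: enter (6,6), '.' pass, move up to (5,6)
Step 4: enter (5,6), '.' pass, move up to (4,6)
Step 5: enter (4,6), '.' pass, move up to (3,6)
Step 6: enter (3,6), '.' pass, move up to (2,6)
Step 7: enter (2,6), '.' pass, move up to (1,6)
Step 8: enter (1,6), '.' pass, move up to (0,6)
Step 9: enter (0,6), '.' pass, move up to (-1,6)
Step 10: at (-1,6) — EXIT via top edge, pos 6

Answer: top 6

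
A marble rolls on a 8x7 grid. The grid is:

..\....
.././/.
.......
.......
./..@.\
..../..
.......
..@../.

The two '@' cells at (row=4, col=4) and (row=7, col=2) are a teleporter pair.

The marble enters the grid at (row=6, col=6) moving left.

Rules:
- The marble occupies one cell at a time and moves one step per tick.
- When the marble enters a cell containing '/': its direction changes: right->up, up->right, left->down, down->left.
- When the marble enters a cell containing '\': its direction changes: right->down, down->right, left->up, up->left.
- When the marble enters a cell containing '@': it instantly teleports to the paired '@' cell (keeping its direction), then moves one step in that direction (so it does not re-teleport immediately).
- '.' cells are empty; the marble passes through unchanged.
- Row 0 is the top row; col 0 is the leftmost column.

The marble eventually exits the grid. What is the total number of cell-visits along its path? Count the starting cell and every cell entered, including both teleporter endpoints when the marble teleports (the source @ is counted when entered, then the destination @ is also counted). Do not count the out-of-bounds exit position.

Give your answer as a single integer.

Answer: 7

Derivation:
Step 1: enter (6,6), '.' pass, move left to (6,5)
Step 2: enter (6,5), '.' pass, move left to (6,4)
Step 3: enter (6,4), '.' pass, move left to (6,3)
Step 4: enter (6,3), '.' pass, move left to (6,2)
Step 5: enter (6,2), '.' pass, move left to (6,1)
Step 6: enter (6,1), '.' pass, move left to (6,0)
Step 7: enter (6,0), '.' pass, move left to (6,-1)
Step 8: at (6,-1) — EXIT via left edge, pos 6
Path length (cell visits): 7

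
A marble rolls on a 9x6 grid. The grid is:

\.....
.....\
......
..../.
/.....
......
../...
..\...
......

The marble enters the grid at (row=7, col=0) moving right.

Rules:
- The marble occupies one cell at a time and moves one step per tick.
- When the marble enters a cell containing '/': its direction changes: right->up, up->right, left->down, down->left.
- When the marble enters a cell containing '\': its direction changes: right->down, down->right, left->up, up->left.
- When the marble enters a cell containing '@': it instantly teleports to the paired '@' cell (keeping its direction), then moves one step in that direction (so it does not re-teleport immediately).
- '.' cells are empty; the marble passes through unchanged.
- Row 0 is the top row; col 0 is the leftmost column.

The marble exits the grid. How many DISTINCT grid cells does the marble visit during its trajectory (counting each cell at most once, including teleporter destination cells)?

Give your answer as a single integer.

Step 1: enter (7,0), '.' pass, move right to (7,1)
Step 2: enter (7,1), '.' pass, move right to (7,2)
Step 3: enter (7,2), '\' deflects right->down, move down to (8,2)
Step 4: enter (8,2), '.' pass, move down to (9,2)
Step 5: at (9,2) — EXIT via bottom edge, pos 2
Distinct cells visited: 4 (path length 4)

Answer: 4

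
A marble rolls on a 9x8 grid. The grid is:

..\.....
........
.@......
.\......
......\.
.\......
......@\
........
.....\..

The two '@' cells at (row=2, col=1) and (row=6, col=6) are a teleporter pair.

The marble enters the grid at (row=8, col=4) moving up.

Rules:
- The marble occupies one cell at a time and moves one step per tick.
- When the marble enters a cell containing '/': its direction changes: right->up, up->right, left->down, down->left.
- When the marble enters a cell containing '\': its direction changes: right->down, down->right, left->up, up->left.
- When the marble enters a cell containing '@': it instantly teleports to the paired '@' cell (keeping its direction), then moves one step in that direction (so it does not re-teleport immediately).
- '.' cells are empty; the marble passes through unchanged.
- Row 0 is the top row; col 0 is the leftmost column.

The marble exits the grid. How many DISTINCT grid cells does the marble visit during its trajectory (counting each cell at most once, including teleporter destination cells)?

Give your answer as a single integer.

Step 1: enter (8,4), '.' pass, move up to (7,4)
Step 2: enter (7,4), '.' pass, move up to (6,4)
Step 3: enter (6,4), '.' pass, move up to (5,4)
Step 4: enter (5,4), '.' pass, move up to (4,4)
Step 5: enter (4,4), '.' pass, move up to (3,4)
Step 6: enter (3,4), '.' pass, move up to (2,4)
Step 7: enter (2,4), '.' pass, move up to (1,4)
Step 8: enter (1,4), '.' pass, move up to (0,4)
Step 9: enter (0,4), '.' pass, move up to (-1,4)
Step 10: at (-1,4) — EXIT via top edge, pos 4
Distinct cells visited: 9 (path length 9)

Answer: 9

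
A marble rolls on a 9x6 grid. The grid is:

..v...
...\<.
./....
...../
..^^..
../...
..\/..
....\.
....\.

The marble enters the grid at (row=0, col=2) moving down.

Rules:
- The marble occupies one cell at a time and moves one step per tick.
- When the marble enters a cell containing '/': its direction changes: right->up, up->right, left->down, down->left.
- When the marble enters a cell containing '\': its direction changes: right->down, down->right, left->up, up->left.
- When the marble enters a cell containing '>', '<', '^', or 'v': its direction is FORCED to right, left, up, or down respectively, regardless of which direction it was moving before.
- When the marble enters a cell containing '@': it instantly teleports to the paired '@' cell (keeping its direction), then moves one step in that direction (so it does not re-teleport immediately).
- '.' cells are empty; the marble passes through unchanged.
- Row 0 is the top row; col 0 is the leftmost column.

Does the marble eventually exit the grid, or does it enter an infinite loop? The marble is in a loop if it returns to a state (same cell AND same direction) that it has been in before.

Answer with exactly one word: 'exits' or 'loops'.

Answer: loops

Derivation:
Step 1: enter (0,2), 'v' forces down->down, move down to (1,2)
Step 2: enter (1,2), '.' pass, move down to (2,2)
Step 3: enter (2,2), '.' pass, move down to (3,2)
Step 4: enter (3,2), '.' pass, move down to (4,2)
Step 5: enter (4,2), '^' forces down->up, move up to (3,2)
Step 6: enter (3,2), '.' pass, move up to (2,2)
Step 7: enter (2,2), '.' pass, move up to (1,2)
Step 8: enter (1,2), '.' pass, move up to (0,2)
Step 9: enter (0,2), 'v' forces up->down, move down to (1,2)
Step 10: at (1,2) dir=down — LOOP DETECTED (seen before)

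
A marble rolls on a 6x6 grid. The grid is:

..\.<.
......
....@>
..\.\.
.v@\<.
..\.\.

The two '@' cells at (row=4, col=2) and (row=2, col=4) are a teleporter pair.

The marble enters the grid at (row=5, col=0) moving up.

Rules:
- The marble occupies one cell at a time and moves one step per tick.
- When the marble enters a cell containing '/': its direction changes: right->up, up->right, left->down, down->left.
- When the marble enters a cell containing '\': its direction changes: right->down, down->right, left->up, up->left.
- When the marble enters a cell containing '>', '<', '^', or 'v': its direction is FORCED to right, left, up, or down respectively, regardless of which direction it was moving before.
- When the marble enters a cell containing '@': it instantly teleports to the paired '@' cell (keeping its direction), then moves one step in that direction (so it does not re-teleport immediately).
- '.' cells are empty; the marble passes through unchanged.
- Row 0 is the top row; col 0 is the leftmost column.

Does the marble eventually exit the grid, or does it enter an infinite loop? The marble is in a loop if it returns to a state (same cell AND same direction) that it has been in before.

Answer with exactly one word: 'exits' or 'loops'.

Answer: exits

Derivation:
Step 1: enter (5,0), '.' pass, move up to (4,0)
Step 2: enter (4,0), '.' pass, move up to (3,0)
Step 3: enter (3,0), '.' pass, move up to (2,0)
Step 4: enter (2,0), '.' pass, move up to (1,0)
Step 5: enter (1,0), '.' pass, move up to (0,0)
Step 6: enter (0,0), '.' pass, move up to (-1,0)
Step 7: at (-1,0) — EXIT via top edge, pos 0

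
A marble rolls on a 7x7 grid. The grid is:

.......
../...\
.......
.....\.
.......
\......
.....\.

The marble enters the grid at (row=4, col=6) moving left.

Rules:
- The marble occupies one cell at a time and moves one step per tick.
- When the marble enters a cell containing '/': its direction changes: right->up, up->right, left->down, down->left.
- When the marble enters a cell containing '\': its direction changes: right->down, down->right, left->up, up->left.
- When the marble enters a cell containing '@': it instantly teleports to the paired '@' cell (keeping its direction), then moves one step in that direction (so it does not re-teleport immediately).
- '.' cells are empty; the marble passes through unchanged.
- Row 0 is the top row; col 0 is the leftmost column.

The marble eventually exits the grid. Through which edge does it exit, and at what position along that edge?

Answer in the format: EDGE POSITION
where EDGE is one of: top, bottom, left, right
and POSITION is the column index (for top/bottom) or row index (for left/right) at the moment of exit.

Answer: left 4

Derivation:
Step 1: enter (4,6), '.' pass, move left to (4,5)
Step 2: enter (4,5), '.' pass, move left to (4,4)
Step 3: enter (4,4), '.' pass, move left to (4,3)
Step 4: enter (4,3), '.' pass, move left to (4,2)
Step 5: enter (4,2), '.' pass, move left to (4,1)
Step 6: enter (4,1), '.' pass, move left to (4,0)
Step 7: enter (4,0), '.' pass, move left to (4,-1)
Step 8: at (4,-1) — EXIT via left edge, pos 4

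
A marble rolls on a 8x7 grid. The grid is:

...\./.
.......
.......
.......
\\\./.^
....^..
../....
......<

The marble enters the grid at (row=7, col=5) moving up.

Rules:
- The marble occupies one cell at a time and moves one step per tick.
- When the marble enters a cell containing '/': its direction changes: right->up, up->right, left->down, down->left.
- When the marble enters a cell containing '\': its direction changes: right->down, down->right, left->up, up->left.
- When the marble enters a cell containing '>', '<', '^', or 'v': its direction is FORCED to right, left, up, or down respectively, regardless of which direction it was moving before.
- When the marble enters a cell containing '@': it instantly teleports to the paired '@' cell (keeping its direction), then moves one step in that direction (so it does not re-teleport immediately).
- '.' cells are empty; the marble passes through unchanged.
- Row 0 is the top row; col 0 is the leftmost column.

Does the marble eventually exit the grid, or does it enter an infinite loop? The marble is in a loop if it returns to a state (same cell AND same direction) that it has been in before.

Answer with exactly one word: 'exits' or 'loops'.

Step 1: enter (7,5), '.' pass, move up to (6,5)
Step 2: enter (6,5), '.' pass, move up to (5,5)
Step 3: enter (5,5), '.' pass, move up to (4,5)
Step 4: enter (4,5), '.' pass, move up to (3,5)
Step 5: enter (3,5), '.' pass, move up to (2,5)
Step 6: enter (2,5), '.' pass, move up to (1,5)
Step 7: enter (1,5), '.' pass, move up to (0,5)
Step 8: enter (0,5), '/' deflects up->right, move right to (0,6)
Step 9: enter (0,6), '.' pass, move right to (0,7)
Step 10: at (0,7) — EXIT via right edge, pos 0

Answer: exits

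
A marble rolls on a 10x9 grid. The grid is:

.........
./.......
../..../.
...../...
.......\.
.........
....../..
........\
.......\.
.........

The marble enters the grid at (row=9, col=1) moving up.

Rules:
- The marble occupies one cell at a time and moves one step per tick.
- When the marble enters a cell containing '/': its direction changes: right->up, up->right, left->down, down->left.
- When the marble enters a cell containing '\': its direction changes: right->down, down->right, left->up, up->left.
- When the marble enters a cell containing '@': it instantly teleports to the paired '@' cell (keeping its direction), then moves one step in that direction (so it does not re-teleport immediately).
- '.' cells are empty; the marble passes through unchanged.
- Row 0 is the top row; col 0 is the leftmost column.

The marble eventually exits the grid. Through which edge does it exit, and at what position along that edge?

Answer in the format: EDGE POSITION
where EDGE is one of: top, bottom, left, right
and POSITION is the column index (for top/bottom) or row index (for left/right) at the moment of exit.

Answer: right 1

Derivation:
Step 1: enter (9,1), '.' pass, move up to (8,1)
Step 2: enter (8,1), '.' pass, move up to (7,1)
Step 3: enter (7,1), '.' pass, move up to (6,1)
Step 4: enter (6,1), '.' pass, move up to (5,1)
Step 5: enter (5,1), '.' pass, move up to (4,1)
Step 6: enter (4,1), '.' pass, move up to (3,1)
Step 7: enter (3,1), '.' pass, move up to (2,1)
Step 8: enter (2,1), '.' pass, move up to (1,1)
Step 9: enter (1,1), '/' deflects up->right, move right to (1,2)
Step 10: enter (1,2), '.' pass, move right to (1,3)
Step 11: enter (1,3), '.' pass, move right to (1,4)
Step 12: enter (1,4), '.' pass, move right to (1,5)
Step 13: enter (1,5), '.' pass, move right to (1,6)
Step 14: enter (1,6), '.' pass, move right to (1,7)
Step 15: enter (1,7), '.' pass, move right to (1,8)
Step 16: enter (1,8), '.' pass, move right to (1,9)
Step 17: at (1,9) — EXIT via right edge, pos 1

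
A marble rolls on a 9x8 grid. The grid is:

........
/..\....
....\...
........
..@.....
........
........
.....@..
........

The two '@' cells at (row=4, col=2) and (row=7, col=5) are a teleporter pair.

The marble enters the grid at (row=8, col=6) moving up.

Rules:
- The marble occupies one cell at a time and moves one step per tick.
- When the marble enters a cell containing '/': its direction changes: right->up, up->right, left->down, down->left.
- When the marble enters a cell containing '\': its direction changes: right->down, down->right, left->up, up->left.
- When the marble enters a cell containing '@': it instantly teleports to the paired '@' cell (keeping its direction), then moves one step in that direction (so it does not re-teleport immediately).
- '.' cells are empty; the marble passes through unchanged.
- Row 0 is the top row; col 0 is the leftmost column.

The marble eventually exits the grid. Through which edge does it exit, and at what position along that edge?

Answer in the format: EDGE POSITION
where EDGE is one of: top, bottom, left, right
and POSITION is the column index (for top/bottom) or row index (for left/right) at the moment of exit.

Answer: top 6

Derivation:
Step 1: enter (8,6), '.' pass, move up to (7,6)
Step 2: enter (7,6), '.' pass, move up to (6,6)
Step 3: enter (6,6), '.' pass, move up to (5,6)
Step 4: enter (5,6), '.' pass, move up to (4,6)
Step 5: enter (4,6), '.' pass, move up to (3,6)
Step 6: enter (3,6), '.' pass, move up to (2,6)
Step 7: enter (2,6), '.' pass, move up to (1,6)
Step 8: enter (1,6), '.' pass, move up to (0,6)
Step 9: enter (0,6), '.' pass, move up to (-1,6)
Step 10: at (-1,6) — EXIT via top edge, pos 6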